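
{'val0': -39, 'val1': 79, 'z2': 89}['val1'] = 79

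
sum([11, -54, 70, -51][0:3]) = slice → [11, -54, 70]
11 + (-54) + 70
= 27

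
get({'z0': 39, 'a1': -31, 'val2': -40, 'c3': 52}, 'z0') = 39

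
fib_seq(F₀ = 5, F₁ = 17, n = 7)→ F_2 = F_1 + F_0 = 22
F_3 = F_2 + F_1 = 39
F_4 = F_3 + F_2 = 61
...
= [5, 17, 22, 39, 61, 100, 161]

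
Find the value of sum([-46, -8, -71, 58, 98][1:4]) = -21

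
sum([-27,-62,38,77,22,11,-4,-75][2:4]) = 115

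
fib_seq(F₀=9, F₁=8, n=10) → F_2 = F_1 + F_0 = 17
F_3 = F_2 + F_1 = 25
F_4 = F_3 + F_2 = 42
...
= [9, 8, 17, 25, 42, 67, 109, 176, 285, 461]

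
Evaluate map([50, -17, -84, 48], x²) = (50)²=2500, (-17)²=289, (-84)²=7056, (48)²=2304
= [2500, 289, 7056, 2304]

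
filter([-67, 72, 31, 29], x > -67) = keep x where x > -67: -67✗, 72✓, 31✓, 29✓
= [72, 31, 29]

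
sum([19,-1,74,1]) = 19 + (-1) + 74 + 1
= 93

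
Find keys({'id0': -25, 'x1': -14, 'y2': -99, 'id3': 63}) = ['id0', 'x1', 'y2', 'id3']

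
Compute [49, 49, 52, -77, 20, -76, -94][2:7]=[52, -77, 20, -76, -94]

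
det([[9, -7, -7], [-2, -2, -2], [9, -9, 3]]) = -384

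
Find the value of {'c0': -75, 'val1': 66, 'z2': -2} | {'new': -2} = {'c0': -75, 'val1': 66, 'z2': -2, 'new': -2}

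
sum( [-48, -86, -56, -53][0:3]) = slice → [-48, -86, -56]
(-48) + (-86) + (-56)
= -190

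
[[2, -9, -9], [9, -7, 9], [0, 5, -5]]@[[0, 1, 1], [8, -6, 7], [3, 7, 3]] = [[-99, -7, -88], [-29, 114, -13], [25, -65, 20]]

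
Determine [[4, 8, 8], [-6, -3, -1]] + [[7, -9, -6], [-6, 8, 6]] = [[11, -1, 2], [-12, 5, 5]]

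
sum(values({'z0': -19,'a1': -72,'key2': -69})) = -160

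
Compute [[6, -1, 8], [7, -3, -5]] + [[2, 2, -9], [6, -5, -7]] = [[8, 1, -1], [13, -8, -12]]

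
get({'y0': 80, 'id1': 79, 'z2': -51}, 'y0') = 80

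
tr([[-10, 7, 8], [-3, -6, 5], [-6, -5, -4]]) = -20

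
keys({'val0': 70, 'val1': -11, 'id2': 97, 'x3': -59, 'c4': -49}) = ['val0', 'val1', 'id2', 'x3', 'c4']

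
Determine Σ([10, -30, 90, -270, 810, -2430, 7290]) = 5470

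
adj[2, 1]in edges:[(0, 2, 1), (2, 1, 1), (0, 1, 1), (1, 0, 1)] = 1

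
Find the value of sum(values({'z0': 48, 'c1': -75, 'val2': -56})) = -83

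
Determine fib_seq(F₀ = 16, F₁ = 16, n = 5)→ F_2 = F_1 + F_0 = 32
F_3 = F_2 + F_1 = 48
F_4 = F_3 + F_2 = 80
= [16, 16, 32, 48, 80]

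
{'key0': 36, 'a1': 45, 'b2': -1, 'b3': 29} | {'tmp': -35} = {'key0': 36, 'a1': 45, 'b2': -1, 'b3': 29, 'tmp': -35}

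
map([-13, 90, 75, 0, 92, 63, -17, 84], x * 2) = [-26, 180, 150, 0, 184, 126, -34, 168]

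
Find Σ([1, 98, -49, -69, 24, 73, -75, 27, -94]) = 1 + 98 + (-49) + (-69) + 24 + 73 + (-75) + 27 + (-94)
= -64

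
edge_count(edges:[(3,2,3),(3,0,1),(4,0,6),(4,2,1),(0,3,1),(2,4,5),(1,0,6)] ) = 7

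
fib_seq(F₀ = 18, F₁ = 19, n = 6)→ [18, 19, 37, 56, 93, 149]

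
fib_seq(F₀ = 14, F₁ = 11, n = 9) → F_2 = F_1 + F_0 = 25
F_3 = F_2 + F_1 = 36
F_4 = F_3 + F_2 = 61
...
= [14, 11, 25, 36, 61, 97, 158, 255, 413]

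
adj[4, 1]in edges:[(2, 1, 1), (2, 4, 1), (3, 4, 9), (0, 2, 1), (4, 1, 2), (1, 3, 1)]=2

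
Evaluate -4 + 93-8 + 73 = 154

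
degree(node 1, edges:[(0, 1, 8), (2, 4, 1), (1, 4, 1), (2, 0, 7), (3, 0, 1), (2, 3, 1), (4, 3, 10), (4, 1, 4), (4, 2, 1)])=incident: (0,1), (1,4), (4,1)
= 3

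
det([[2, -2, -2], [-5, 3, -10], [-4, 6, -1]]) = 80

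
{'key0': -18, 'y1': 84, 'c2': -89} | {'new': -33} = {'key0': -18, 'y1': 84, 'c2': -89, 'new': -33}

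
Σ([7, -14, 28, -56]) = 7 + -14 + 28 + -56
= -35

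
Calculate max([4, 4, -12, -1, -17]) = 4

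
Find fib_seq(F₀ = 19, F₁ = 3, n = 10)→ [19, 3, 22, 25, 47, 72, 119, 191, 310, 501]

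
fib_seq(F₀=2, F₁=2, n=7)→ F_2 = F_1 + F_0 = 4
F_3 = F_2 + F_1 = 6
F_4 = F_3 + F_2 = 10
...
= [2, 2, 4, 6, 10, 16, 26]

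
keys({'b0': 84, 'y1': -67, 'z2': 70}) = ['b0', 'y1', 'z2']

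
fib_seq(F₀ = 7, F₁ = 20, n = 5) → [7, 20, 27, 47, 74]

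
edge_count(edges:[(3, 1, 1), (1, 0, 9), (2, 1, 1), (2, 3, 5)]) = 4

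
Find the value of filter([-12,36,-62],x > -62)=[-12, 36]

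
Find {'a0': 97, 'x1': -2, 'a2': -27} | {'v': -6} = {'a0': 97, 'x1': -2, 'a2': -27, 'v': -6}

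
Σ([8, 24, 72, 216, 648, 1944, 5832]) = 8744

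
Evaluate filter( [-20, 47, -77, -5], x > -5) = [47]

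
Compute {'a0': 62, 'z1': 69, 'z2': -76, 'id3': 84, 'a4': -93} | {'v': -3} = {'a0': 62, 'z1': 69, 'z2': -76, 'id3': 84, 'a4': -93, 'v': -3}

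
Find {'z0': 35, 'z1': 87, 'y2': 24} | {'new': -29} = {'z0': 35, 'z1': 87, 'y2': 24, 'new': -29}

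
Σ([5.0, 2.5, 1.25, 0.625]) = 5.0 + 2.5 + 1.25 + 0.625
= 9.375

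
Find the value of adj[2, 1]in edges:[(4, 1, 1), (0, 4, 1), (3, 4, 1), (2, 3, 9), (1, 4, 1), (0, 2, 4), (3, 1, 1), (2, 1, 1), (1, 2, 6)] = 1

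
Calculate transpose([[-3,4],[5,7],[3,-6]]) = [[-3, 5, 3], [4, 7, -6]]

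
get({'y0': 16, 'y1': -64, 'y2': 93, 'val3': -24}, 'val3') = -24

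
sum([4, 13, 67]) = 4 + 13 + 67
= 84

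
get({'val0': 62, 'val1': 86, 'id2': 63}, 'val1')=86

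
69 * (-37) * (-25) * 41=2616825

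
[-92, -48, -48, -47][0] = -92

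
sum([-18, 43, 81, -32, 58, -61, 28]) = (-18) + 43 + 81 + (-32) + 58 + (-61) + 28
= 99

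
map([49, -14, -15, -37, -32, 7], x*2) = 49*2=98, -14*2=-28, -15*2=-30, -37*2=-74, -32*2=-64, 7*2=14
= [98, -28, -30, -74, -64, 14]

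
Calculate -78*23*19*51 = -1738386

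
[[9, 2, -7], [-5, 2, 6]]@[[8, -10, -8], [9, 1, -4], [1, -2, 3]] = [[83, -74, -101], [-16, 40, 50]]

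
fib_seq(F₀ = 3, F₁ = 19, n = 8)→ [3, 19, 22, 41, 63, 104, 167, 271]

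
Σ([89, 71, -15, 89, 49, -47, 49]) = 89 + 71 + (-15) + 89 + 49 + (-47) + 49
= 285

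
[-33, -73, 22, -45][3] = -45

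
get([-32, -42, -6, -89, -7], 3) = -89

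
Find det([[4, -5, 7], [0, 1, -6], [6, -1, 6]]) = (1)*(4)*det([[1, -6], [-1, 6]]) + (-1)*(-5)*det([[0, -6], [6, 6]]) + (1)*(7)*det([[0, 1], [6, -1]])
= 0 + 180 + -42
= 138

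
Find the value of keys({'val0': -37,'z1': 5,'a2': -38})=['val0', 'z1', 'a2']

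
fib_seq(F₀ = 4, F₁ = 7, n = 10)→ [4, 7, 11, 18, 29, 47, 76, 123, 199, 322]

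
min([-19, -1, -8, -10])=-19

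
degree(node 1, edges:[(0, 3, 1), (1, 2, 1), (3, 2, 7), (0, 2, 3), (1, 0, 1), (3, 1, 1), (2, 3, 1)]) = 3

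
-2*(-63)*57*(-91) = -653562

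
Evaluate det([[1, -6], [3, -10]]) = (1)*(-10) - (-6)*(3)
= 8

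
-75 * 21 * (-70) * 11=1212750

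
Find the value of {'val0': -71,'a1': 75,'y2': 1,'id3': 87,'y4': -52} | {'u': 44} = {'val0': -71, 'a1': 75, 'y2': 1, 'id3': 87, 'y4': -52, 'u': 44}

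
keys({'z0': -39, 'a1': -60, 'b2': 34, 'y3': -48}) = ['z0', 'a1', 'b2', 'y3']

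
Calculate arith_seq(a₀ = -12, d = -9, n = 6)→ a_0 = -12 + 0*-9 = -12
a_1 = -12 + 1*-9 = -21
a_2 = -12 + 2*-9 = -30
...
= [-12, -21, -30, -39, -48, -57]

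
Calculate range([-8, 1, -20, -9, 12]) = 32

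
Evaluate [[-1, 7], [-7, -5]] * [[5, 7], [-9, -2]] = C[0][0] = (-1)*(5) + (7)*(-9) = -68
C[0][1] = (-1)*(7) + (7)*(-2) = -21
C[1][0] = (-7)*(5) + (-5)*(-9) = 10
C[1][1] = (-7)*(7) + (-5)*(-2) = -39
= [[-68, -21], [10, -39]]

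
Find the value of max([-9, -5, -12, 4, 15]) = 15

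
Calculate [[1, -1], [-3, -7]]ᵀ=[[1, -3], [-1, -7]]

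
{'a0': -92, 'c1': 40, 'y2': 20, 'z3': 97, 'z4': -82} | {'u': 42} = {'a0': -92, 'c1': 40, 'y2': 20, 'z3': 97, 'z4': -82, 'u': 42}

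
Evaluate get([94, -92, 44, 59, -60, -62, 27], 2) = 44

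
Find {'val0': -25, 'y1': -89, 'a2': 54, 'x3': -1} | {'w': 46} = {'val0': -25, 'y1': -89, 'a2': 54, 'x3': -1, 'w': 46}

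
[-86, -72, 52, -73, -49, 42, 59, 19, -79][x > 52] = [59]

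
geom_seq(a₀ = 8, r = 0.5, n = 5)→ [8.0, 4.0, 2.0, 1.0, 0.5]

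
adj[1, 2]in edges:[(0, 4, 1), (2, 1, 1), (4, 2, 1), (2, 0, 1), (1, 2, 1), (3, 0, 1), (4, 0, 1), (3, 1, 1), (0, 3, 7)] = 1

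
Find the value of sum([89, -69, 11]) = 31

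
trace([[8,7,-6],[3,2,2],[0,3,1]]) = diagonal: 8 + 2 + 1
= 11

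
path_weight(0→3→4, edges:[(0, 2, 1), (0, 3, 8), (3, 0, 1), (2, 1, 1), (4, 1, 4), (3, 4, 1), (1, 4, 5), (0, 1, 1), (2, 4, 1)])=w(0→3)=8 + w(3→4)=1
= 9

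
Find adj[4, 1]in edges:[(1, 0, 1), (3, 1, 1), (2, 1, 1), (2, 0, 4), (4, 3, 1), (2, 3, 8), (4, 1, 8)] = 8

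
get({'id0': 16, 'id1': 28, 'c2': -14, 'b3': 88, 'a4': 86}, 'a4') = 86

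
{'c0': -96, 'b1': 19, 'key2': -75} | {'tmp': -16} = {'c0': -96, 'b1': 19, 'key2': -75, 'tmp': -16}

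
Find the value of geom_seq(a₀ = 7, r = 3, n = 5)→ a_0 = 7*3^0 = 7
a_1 = 7*3^1 = 21
a_2 = 7*3^2 = 63
...
= [7, 21, 63, 189, 567]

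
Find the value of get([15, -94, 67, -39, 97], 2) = 67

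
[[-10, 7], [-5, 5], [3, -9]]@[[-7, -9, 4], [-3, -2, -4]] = [[49, 76, -68], [20, 35, -40], [6, -9, 48]]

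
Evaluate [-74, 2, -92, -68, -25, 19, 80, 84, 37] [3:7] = [-68, -25, 19, 80]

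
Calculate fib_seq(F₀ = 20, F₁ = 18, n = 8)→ [20, 18, 38, 56, 94, 150, 244, 394]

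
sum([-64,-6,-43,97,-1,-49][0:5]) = slice → [-64, -6, -43, 97, -1]
(-64) + (-6) + (-43) + 97 + (-1)
= -17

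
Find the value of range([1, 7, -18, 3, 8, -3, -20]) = 28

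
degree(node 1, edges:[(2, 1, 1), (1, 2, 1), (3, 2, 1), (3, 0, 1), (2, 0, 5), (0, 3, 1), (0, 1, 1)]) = 3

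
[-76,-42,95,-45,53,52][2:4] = [95, -45]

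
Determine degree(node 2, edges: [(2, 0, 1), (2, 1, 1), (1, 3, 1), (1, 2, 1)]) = 3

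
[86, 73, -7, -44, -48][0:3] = [86, 73, -7]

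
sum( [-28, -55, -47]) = -130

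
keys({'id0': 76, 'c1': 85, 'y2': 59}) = ['id0', 'c1', 'y2']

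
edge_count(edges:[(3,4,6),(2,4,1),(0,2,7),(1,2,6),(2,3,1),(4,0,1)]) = 6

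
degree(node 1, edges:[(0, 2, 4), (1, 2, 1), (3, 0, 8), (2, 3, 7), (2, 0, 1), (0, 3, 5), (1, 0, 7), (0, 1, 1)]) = incident: (1,2), (1,0), (0,1)
= 3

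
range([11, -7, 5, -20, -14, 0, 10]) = 31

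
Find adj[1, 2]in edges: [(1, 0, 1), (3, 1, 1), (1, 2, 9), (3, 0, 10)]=9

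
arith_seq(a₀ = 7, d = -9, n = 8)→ a_0 = 7 + 0*-9 = 7
a_1 = 7 + 1*-9 = -2
a_2 = 7 + 2*-9 = -11
...
= [7, -2, -11, -20, -29, -38, -47, -56]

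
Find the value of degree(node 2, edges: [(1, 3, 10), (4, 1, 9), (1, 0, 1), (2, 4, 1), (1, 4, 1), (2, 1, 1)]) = incident: (2,4), (2,1)
= 2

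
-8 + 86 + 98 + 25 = 201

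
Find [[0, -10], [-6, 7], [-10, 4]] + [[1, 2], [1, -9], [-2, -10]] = [[1, -8], [-5, -2], [-12, -6]]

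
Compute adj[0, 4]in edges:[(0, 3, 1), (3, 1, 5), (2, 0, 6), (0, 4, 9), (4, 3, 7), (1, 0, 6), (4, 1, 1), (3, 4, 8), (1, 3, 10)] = 9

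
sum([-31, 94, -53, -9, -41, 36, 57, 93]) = 146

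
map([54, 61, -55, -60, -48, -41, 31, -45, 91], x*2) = [108, 122, -110, -120, -96, -82, 62, -90, 182]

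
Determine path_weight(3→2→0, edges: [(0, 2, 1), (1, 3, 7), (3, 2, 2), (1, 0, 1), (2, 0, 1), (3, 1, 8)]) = 3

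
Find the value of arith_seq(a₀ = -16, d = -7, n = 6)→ a_0 = -16 + 0*-7 = -16
a_1 = -16 + 1*-7 = -23
a_2 = -16 + 2*-7 = -30
...
= [-16, -23, -30, -37, -44, -51]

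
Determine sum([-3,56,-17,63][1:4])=102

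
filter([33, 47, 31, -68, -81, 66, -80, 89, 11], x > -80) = [33, 47, 31, -68, 66, 89, 11]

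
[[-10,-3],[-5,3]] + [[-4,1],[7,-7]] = [[-14, -2], [2, -4]]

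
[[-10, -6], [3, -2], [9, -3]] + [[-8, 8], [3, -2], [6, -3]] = [[-18, 2], [6, -4], [15, -6]]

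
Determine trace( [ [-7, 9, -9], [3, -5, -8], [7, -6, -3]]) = diagonal: (-7) + (-5) + (-3)
= -15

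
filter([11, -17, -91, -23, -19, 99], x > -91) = keep x where x > -91: 11✓, -17✓, -91✗, -23✓, -19✓, 99✓
= [11, -17, -23, -19, 99]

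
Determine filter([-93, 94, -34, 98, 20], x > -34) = [94, 98, 20]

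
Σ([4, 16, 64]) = 4 + 16 + 64
= 84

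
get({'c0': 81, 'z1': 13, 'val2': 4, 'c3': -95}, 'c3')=-95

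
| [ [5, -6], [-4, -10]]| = (5)*(-10) - (-6)*(-4)
= -74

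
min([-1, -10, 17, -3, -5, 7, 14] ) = -10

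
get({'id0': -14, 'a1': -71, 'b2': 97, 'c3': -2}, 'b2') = 97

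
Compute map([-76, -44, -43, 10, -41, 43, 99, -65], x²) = [5776, 1936, 1849, 100, 1681, 1849, 9801, 4225]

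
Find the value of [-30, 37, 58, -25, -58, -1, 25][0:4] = [-30, 37, 58, -25]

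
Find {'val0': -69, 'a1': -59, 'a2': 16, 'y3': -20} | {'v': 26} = {'val0': -69, 'a1': -59, 'a2': 16, 'y3': -20, 'v': 26}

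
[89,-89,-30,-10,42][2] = -30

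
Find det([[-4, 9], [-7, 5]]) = (-4)*(5) - (9)*(-7)
= 43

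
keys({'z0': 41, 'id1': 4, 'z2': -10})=['z0', 'id1', 'z2']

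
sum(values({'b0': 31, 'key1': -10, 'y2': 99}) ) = 120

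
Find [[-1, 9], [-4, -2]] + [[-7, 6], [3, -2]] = [[-8, 15], [-1, -4]]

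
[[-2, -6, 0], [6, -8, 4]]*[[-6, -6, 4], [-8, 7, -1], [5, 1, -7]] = [[60, -30, -2], [48, -88, 4]]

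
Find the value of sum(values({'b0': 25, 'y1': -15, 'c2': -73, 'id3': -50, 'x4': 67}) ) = -46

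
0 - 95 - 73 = -168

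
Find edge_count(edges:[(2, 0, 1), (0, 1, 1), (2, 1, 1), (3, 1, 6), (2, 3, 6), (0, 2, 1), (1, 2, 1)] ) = 7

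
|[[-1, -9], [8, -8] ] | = 80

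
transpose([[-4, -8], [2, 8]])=[[-4, 2], [-8, 8]]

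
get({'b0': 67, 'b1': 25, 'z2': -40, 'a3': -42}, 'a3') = -42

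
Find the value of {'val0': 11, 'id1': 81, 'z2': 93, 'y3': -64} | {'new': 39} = {'val0': 11, 'id1': 81, 'z2': 93, 'y3': -64, 'new': 39}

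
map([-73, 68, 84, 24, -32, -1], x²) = [5329, 4624, 7056, 576, 1024, 1]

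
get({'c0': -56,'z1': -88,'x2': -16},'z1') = -88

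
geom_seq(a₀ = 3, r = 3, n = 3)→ [3, 9, 27]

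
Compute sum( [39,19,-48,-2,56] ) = 64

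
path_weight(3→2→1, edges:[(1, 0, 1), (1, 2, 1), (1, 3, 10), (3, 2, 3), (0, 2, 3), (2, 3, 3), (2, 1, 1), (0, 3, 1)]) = w(3→2)=3 + w(2→1)=1
= 4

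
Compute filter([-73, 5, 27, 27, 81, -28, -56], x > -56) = keep x where x > -56: -73✗, 5✓, 27✓, 27✓, 81✓, -28✓, -56✗
= [5, 27, 27, 81, -28]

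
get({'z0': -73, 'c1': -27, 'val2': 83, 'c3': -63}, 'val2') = 83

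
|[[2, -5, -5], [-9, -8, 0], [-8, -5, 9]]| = -454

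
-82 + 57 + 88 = 63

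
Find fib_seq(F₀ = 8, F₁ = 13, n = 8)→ F_2 = F_1 + F_0 = 21
F_3 = F_2 + F_1 = 34
F_4 = F_3 + F_2 = 55
...
= [8, 13, 21, 34, 55, 89, 144, 233]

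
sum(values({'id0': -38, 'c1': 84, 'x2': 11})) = 57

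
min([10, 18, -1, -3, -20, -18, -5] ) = -20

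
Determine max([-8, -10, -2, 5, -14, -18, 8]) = 8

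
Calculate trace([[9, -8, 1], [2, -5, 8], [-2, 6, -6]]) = diagonal: 9 + (-5) + (-6)
= -2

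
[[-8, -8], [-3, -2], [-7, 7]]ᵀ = [[-8, -3, -7], [-8, -2, 7]]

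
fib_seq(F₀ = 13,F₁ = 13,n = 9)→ [13, 13, 26, 39, 65, 104, 169, 273, 442]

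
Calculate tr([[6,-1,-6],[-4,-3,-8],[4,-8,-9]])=diagonal: 6 + (-3) + (-9)
= -6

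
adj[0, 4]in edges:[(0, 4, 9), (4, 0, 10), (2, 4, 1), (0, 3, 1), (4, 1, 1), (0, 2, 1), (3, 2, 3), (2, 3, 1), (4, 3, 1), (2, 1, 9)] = 9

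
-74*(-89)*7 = 46102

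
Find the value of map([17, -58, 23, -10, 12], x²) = (17)²=289, (-58)²=3364, (23)²=529, (-10)²=100, (12)²=144
= [289, 3364, 529, 100, 144]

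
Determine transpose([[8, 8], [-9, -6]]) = [[8, -9], [8, -6]]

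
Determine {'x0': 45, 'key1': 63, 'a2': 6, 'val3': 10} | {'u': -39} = {'x0': 45, 'key1': 63, 'a2': 6, 'val3': 10, 'u': -39}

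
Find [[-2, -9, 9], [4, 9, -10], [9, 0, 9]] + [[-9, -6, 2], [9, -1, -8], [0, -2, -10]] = [[-11, -15, 11], [13, 8, -18], [9, -2, -1]]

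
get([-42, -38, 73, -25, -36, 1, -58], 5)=1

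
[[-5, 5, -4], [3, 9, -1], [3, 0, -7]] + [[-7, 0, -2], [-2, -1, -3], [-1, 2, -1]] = [[-12, 5, -6], [1, 8, -4], [2, 2, -8]]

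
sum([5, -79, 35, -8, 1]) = 5 + (-79) + 35 + (-8) + 1
= -46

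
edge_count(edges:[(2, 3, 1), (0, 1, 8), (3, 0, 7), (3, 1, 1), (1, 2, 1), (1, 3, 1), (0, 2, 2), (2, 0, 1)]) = 8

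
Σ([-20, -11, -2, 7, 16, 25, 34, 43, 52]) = (-20) + (-11) + (-2) + 7 + 16 + 25 + 34 + 43 + 52
= 144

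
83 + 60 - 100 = 43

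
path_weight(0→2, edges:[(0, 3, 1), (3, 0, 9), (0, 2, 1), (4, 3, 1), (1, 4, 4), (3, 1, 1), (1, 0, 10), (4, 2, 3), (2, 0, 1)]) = 1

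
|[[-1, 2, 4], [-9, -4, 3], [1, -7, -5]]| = (1)*(-1)*det([[-4, 3], [-7, -5]]) + (-1)*(2)*det([[-9, 3], [1, -5]]) + (1)*(4)*det([[-9, -4], [1, -7]])
= -41 + -84 + 268
= 143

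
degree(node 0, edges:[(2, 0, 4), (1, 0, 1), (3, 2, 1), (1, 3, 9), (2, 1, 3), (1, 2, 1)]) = incident: (2,0), (1,0)
= 2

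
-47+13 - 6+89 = 49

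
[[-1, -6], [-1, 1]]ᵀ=[[-1, -1], [-6, 1]]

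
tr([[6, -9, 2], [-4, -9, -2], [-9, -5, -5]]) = -8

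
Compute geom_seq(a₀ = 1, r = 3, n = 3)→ a_0 = 1*3^0 = 1
a_1 = 1*3^1 = 3
a_2 = 1*3^2 = 9
= [1, 3, 9]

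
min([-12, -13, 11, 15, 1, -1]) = -13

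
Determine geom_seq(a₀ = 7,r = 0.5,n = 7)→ [7.0, 3.5, 1.75, 0.875, 0.4375, 0.21875, 0.109375]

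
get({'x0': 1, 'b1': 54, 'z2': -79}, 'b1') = 54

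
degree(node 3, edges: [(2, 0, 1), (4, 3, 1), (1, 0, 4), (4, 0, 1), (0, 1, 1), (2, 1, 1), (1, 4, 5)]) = 1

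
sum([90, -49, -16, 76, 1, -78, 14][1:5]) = slice → [-49, -16, 76, 1]
(-49) + (-16) + 76 + 1
= 12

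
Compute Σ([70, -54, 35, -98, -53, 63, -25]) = -62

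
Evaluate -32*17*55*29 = -867680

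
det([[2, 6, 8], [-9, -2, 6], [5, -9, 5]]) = (1)*(2)*det([[-2, 6], [-9, 5]]) + (-1)*(6)*det([[-9, 6], [5, 5]]) + (1)*(8)*det([[-9, -2], [5, -9]])
= 88 + 450 + 728
= 1266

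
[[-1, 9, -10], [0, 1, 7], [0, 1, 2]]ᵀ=[[-1, 0, 0], [9, 1, 1], [-10, 7, 2]]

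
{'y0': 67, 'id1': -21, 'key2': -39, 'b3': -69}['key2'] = -39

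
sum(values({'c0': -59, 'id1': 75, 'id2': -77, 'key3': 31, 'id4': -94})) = -124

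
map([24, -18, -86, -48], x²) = [576, 324, 7396, 2304]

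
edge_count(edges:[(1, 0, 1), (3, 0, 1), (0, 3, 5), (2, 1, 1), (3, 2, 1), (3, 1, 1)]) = 6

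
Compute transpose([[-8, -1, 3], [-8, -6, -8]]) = [[-8, -8], [-1, -6], [3, -8]]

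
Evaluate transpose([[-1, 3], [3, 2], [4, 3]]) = [[-1, 3, 4], [3, 2, 3]]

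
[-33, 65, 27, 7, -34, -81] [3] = 7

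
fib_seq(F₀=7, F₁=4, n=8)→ [7, 4, 11, 15, 26, 41, 67, 108]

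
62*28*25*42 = 1822800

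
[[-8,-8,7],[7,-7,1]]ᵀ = [[-8, 7], [-8, -7], [7, 1]]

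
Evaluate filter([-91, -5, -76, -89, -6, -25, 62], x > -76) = [-5, -6, -25, 62]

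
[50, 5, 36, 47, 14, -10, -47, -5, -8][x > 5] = keep x where x > 5: 50✓, 5✗, 36✓, 47✓, 14✓, -10✗, -47✗, -5✗, -8✗
= [50, 36, 47, 14]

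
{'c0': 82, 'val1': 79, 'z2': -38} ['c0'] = 82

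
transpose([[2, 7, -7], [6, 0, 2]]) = [[2, 6], [7, 0], [-7, 2]]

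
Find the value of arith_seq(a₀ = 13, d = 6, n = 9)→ a_0 = 13 + 0*6 = 13
a_1 = 13 + 1*6 = 19
a_2 = 13 + 2*6 = 25
...
= [13, 19, 25, 31, 37, 43, 49, 55, 61]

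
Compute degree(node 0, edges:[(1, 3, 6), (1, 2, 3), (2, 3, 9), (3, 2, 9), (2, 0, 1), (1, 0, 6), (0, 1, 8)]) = incident: (2,0), (1,0), (0,1)
= 3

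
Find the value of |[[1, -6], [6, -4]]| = 32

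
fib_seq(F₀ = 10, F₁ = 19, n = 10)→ [10, 19, 29, 48, 77, 125, 202, 327, 529, 856]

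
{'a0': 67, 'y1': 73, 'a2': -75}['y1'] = 73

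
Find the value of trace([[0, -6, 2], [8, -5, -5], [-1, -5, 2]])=diagonal: 0 + (-5) + 2
= -3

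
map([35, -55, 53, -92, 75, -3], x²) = (35)²=1225, (-55)²=3025, (53)²=2809, (-92)²=8464, (75)²=5625, (-3)²=9
= [1225, 3025, 2809, 8464, 5625, 9]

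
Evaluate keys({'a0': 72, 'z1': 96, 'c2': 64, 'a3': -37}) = ['a0', 'z1', 'c2', 'a3']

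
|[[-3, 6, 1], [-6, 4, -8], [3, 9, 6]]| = (1)*(-3)*det([[4, -8], [9, 6]]) + (-1)*(6)*det([[-6, -8], [3, 6]]) + (1)*(1)*det([[-6, 4], [3, 9]])
= -288 + 72 + -66
= -282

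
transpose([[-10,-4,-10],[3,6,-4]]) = [[-10, 3], [-4, 6], [-10, -4]]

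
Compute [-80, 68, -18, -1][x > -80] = [68, -18, -1]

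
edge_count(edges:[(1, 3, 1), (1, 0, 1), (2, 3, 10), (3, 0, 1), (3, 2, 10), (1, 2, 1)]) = 6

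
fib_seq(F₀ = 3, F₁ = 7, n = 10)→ [3, 7, 10, 17, 27, 44, 71, 115, 186, 301]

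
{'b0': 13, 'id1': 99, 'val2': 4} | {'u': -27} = {'b0': 13, 'id1': 99, 'val2': 4, 'u': -27}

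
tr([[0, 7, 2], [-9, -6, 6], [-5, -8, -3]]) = -9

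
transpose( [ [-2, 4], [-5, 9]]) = [[-2, -5], [4, 9]]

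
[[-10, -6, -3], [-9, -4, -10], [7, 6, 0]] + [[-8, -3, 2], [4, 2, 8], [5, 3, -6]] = [[-18, -9, -1], [-5, -2, -2], [12, 9, -6]]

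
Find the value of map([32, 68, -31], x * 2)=32*2=64, 68*2=136, -31*2=-62
= [64, 136, -62]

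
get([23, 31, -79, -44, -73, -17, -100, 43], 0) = 23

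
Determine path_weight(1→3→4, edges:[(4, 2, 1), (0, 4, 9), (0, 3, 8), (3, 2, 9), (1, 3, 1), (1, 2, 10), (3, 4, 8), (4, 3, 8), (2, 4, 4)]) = w(1→3)=1 + w(3→4)=8
= 9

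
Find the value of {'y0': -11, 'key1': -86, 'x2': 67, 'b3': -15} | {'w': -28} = {'y0': -11, 'key1': -86, 'x2': 67, 'b3': -15, 'w': -28}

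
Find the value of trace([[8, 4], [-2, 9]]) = 17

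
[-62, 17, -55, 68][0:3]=[-62, 17, -55]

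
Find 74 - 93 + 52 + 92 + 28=153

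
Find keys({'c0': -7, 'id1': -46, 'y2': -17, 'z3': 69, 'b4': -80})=['c0', 'id1', 'y2', 'z3', 'b4']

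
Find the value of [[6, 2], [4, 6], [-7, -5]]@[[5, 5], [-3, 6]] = [[24, 42], [2, 56], [-20, -65]]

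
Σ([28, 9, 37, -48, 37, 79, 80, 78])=300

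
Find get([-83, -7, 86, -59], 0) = -83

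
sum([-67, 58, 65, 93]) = (-67) + 58 + 65 + 93
= 149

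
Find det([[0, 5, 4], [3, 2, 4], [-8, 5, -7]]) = 69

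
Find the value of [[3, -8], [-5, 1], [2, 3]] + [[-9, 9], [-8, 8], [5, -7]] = [[-6, 1], [-13, 9], [7, -4]]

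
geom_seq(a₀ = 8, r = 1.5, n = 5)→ [8.0, 12.0, 18.0, 27.0, 40.5]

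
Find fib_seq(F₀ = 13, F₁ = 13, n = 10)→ F_2 = F_1 + F_0 = 26
F_3 = F_2 + F_1 = 39
F_4 = F_3 + F_2 = 65
...
= [13, 13, 26, 39, 65, 104, 169, 273, 442, 715]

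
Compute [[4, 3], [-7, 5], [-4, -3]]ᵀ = [[4, -7, -4], [3, 5, -3]]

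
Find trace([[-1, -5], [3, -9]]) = diagonal: (-1) + (-9)
= -10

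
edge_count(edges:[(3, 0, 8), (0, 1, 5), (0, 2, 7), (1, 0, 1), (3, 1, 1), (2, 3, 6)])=6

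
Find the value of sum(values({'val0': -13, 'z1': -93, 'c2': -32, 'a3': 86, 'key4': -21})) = -73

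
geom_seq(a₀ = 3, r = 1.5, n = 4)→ a_0 = 3*1.5^0 = 3.0
a_1 = 3*1.5^1 = 4.5
a_2 = 3*1.5^2 = 6.75
...
= [3.0, 4.5, 6.75, 10.125]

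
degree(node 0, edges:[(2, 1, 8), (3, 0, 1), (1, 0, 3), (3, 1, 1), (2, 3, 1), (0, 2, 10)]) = incident: (3,0), (1,0), (0,2)
= 3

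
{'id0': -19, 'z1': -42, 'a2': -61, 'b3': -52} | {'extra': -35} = {'id0': -19, 'z1': -42, 'a2': -61, 'b3': -52, 'extra': -35}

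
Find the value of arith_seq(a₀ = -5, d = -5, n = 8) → a_0 = -5 + 0*-5 = -5
a_1 = -5 + 1*-5 = -10
a_2 = -5 + 2*-5 = -15
...
= [-5, -10, -15, -20, -25, -30, -35, -40]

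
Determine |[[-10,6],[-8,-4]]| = (-10)*(-4) - (6)*(-8)
= 88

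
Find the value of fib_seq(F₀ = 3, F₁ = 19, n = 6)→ F_2 = F_1 + F_0 = 22
F_3 = F_2 + F_1 = 41
F_4 = F_3 + F_2 = 63
...
= [3, 19, 22, 41, 63, 104]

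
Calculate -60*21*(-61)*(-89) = -6840540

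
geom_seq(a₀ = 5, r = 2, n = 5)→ [5, 10, 20, 40, 80]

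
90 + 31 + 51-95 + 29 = 106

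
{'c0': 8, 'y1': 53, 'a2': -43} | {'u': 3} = {'c0': 8, 'y1': 53, 'a2': -43, 'u': 3}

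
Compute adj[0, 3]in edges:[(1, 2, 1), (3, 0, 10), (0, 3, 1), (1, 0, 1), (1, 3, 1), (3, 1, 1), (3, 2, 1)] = 1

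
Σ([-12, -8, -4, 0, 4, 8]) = -12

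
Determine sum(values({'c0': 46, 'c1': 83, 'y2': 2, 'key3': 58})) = 189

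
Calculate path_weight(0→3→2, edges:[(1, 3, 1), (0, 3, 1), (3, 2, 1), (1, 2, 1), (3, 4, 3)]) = 2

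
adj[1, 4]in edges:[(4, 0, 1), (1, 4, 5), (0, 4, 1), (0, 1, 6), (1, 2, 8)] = 5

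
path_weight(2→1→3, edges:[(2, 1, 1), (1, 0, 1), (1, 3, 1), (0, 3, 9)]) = 2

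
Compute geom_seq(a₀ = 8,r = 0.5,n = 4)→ [8.0, 4.0, 2.0, 1.0]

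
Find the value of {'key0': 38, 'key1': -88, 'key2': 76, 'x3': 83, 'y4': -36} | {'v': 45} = {'key0': 38, 'key1': -88, 'key2': 76, 'x3': 83, 'y4': -36, 'v': 45}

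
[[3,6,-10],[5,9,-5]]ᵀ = [[3, 5], [6, 9], [-10, -5]]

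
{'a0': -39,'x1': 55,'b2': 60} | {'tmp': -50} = {'a0': -39, 'x1': 55, 'b2': 60, 'tmp': -50}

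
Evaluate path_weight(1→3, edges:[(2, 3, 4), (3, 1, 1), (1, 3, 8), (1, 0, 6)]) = 8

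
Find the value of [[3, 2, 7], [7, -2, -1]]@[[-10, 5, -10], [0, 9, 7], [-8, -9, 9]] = C[0][0] = (3)*(-10) + (2)*(0) + (7)*(-8) = -86
C[0][1] = (3)*(5) + (2)*(9) + (7)*(-9) = -30
C[0][2] = (3)*(-10) + (2)*(7) + (7)*(9) = 47
C[1][0] = (7)*(-10) + (-2)*(0) + (-1)*(-8) = -62
C[1][1] = (7)*(5) + (-2)*(9) + (-1)*(-9) = 26
C[1][2] = (7)*(-10) + (-2)*(7) + (-1)*(9) = -93
= [[-86, -30, 47], [-62, 26, -93]]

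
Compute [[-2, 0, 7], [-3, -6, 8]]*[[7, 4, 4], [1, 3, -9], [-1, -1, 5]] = [[-21, -15, 27], [-35, -38, 82]]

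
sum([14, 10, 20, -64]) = 14 + 10 + 20 + (-64)
= -20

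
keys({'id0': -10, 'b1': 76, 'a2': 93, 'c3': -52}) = ['id0', 'b1', 'a2', 'c3']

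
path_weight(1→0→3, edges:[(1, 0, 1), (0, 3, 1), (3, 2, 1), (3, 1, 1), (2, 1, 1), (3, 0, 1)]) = w(1→0)=1 + w(0→3)=1
= 2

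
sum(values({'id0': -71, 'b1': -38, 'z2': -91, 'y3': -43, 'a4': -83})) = -326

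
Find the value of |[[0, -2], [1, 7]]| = (0)*(7) - (-2)*(1)
= 2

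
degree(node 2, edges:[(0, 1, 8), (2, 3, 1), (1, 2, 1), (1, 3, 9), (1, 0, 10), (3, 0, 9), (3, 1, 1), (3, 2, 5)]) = incident: (2,3), (1,2), (3,2)
= 3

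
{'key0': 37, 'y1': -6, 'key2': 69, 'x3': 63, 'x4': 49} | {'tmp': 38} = {'key0': 37, 'y1': -6, 'key2': 69, 'x3': 63, 'x4': 49, 'tmp': 38}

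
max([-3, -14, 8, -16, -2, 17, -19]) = 17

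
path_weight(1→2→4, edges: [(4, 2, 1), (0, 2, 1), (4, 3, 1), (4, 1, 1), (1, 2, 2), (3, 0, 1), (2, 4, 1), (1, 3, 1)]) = w(1→2)=2 + w(2→4)=1
= 3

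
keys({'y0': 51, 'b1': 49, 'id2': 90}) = ['y0', 'b1', 'id2']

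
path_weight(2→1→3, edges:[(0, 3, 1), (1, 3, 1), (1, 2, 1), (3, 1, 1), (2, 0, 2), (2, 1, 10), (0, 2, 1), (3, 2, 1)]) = 11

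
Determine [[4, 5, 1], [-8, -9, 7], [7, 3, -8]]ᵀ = [[4, -8, 7], [5, -9, 3], [1, 7, -8]]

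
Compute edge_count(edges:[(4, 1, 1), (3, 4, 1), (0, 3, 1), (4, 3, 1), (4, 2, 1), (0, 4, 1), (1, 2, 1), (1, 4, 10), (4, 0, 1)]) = 9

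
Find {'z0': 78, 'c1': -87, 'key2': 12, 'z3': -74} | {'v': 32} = {'z0': 78, 'c1': -87, 'key2': 12, 'z3': -74, 'v': 32}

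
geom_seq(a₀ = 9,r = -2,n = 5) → [9, -18, 36, -72, 144]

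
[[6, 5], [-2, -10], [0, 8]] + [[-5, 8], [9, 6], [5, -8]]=[[1, 13], [7, -4], [5, 0]]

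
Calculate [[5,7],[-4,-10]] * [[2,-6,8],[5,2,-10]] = C[0][0] = (5)*(2) + (7)*(5) = 45
C[0][1] = (5)*(-6) + (7)*(2) = -16
C[0][2] = (5)*(8) + (7)*(-10) = -30
C[1][0] = (-4)*(2) + (-10)*(5) = -58
C[1][1] = (-4)*(-6) + (-10)*(2) = 4
C[1][2] = (-4)*(8) + (-10)*(-10) = 68
= [[45, -16, -30], [-58, 4, 68]]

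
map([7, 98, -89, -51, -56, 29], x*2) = [14, 196, -178, -102, -112, 58]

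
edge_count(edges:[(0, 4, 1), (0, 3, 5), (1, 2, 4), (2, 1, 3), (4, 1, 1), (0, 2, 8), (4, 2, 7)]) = 7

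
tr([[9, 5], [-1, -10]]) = diagonal: 9 + (-10)
= -1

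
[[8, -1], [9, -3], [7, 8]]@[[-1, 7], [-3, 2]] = C[0][0] = (8)*(-1) + (-1)*(-3) = -5
C[0][1] = (8)*(7) + (-1)*(2) = 54
C[1][0] = (9)*(-1) + (-3)*(-3) = 0
C[1][1] = (9)*(7) + (-3)*(2) = 57
C[2][0] = (7)*(-1) + (8)*(-3) = -31
C[2][1] = (7)*(7) + (8)*(2) = 65
= [[-5, 54], [0, 57], [-31, 65]]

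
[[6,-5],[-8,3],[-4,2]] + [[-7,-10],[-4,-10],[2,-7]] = [[-1, -15], [-12, -7], [-2, -5]]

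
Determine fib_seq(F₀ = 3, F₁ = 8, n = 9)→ [3, 8, 11, 19, 30, 49, 79, 128, 207]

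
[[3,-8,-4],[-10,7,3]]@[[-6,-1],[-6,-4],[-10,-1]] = C[0][0] = (3)*(-6) + (-8)*(-6) + (-4)*(-10) = 70
C[0][1] = (3)*(-1) + (-8)*(-4) + (-4)*(-1) = 33
C[1][0] = (-10)*(-6) + (7)*(-6) + (3)*(-10) = -12
C[1][1] = (-10)*(-1) + (7)*(-4) + (3)*(-1) = -21
= [[70, 33], [-12, -21]]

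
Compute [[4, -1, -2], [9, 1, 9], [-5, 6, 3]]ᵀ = [[4, 9, -5], [-1, 1, 6], [-2, 9, 3]]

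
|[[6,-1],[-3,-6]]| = -39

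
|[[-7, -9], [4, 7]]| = -13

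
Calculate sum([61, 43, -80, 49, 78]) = 61 + 43 + (-80) + 49 + 78
= 151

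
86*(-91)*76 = -594776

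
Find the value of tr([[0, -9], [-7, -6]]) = -6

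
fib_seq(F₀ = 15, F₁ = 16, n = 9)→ F_2 = F_1 + F_0 = 31
F_3 = F_2 + F_1 = 47
F_4 = F_3 + F_2 = 78
...
= [15, 16, 31, 47, 78, 125, 203, 328, 531]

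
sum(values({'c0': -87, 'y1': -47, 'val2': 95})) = (-87) + (-47) + 95
= -39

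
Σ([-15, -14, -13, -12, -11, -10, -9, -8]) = -92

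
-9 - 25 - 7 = -41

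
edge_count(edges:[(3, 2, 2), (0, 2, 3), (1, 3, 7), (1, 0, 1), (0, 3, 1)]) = 5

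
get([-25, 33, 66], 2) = 66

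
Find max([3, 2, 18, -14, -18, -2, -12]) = 18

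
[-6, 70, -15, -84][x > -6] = keep x where x > -6: -6✗, 70✓, -15✗, -84✗
= [70]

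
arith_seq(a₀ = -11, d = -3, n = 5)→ a_0 = -11 + 0*-3 = -11
a_1 = -11 + 1*-3 = -14
a_2 = -11 + 2*-3 = -17
...
= [-11, -14, -17, -20, -23]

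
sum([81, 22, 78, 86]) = 81 + 22 + 78 + 86
= 267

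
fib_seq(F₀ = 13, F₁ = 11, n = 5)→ [13, 11, 24, 35, 59]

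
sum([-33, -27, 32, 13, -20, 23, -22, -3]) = -37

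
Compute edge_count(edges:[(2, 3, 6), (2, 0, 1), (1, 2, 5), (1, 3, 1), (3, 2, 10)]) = 5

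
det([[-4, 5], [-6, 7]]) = 2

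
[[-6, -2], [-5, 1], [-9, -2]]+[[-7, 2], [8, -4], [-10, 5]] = [[-13, 0], [3, -3], [-19, 3]]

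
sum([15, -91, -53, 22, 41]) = 15 + (-91) + (-53) + 22 + 41
= -66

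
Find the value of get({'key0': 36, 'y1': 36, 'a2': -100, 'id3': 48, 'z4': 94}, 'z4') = 94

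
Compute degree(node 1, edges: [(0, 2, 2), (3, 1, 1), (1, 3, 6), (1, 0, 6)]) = incident: (3,1), (1,3), (1,0)
= 3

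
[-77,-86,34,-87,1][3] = -87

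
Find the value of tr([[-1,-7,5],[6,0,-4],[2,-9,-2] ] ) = -3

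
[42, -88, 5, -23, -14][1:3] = [-88, 5]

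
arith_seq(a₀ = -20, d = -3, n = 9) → [-20, -23, -26, -29, -32, -35, -38, -41, -44]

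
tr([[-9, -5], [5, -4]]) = -13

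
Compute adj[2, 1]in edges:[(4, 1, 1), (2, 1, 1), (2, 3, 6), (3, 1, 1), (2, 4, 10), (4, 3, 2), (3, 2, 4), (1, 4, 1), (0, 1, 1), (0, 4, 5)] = 1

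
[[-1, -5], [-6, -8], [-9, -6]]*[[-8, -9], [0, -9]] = C[0][0] = (-1)*(-8) + (-5)*(0) = 8
C[0][1] = (-1)*(-9) + (-5)*(-9) = 54
C[1][0] = (-6)*(-8) + (-8)*(0) = 48
C[1][1] = (-6)*(-9) + (-8)*(-9) = 126
C[2][0] = (-9)*(-8) + (-6)*(0) = 72
C[2][1] = (-9)*(-9) + (-6)*(-9) = 135
= [[8, 54], [48, 126], [72, 135]]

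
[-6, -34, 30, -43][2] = 30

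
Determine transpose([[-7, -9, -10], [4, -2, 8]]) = [[-7, 4], [-9, -2], [-10, 8]]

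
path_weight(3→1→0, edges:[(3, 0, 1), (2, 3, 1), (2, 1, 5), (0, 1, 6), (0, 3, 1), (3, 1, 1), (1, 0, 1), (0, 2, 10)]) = 2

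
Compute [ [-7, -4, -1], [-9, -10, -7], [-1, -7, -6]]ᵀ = [[-7, -9, -1], [-4, -10, -7], [-1, -7, -6]]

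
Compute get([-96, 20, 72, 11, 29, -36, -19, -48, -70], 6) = -19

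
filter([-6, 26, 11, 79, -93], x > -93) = keep x where x > -93: -6✓, 26✓, 11✓, 79✓, -93✗
= [-6, 26, 11, 79]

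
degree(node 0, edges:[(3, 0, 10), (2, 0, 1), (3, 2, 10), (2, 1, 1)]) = incident: (3,0), (2,0)
= 2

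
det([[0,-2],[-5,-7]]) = -10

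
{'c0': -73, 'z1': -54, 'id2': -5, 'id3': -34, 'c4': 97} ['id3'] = -34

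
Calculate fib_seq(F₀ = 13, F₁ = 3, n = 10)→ [13, 3, 16, 19, 35, 54, 89, 143, 232, 375]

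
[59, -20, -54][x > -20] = keep x where x > -20: 59✓, -20✗, -54✗
= [59]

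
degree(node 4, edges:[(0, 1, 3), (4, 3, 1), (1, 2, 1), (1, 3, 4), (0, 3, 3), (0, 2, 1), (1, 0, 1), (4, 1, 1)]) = incident: (4,3), (4,1)
= 2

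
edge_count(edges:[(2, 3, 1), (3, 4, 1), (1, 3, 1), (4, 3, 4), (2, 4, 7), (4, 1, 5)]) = 6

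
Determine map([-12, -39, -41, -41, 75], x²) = [144, 1521, 1681, 1681, 5625]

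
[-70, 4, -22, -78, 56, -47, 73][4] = 56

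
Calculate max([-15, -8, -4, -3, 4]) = 4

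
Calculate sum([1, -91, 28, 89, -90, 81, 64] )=1 + (-91) + 28 + 89 + (-90) + 81 + 64
= 82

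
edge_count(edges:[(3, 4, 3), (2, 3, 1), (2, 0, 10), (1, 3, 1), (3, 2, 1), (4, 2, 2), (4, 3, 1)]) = 7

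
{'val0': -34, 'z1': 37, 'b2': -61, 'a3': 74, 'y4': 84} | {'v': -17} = {'val0': -34, 'z1': 37, 'b2': -61, 'a3': 74, 'y4': 84, 'v': -17}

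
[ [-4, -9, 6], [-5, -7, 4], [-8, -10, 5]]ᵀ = [[-4, -5, -8], [-9, -7, -10], [6, 4, 5]]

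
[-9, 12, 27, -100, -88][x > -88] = keep x where x > -88: -9✓, 12✓, 27✓, -100✗, -88✗
= [-9, 12, 27]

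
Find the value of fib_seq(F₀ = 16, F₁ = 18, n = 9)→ F_2 = F_1 + F_0 = 34
F_3 = F_2 + F_1 = 52
F_4 = F_3 + F_2 = 86
...
= [16, 18, 34, 52, 86, 138, 224, 362, 586]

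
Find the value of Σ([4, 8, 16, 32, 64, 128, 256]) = 508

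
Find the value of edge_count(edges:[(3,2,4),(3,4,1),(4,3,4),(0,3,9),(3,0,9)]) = 5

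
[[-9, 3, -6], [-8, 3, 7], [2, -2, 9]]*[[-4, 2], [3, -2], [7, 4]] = [[3, -48], [90, 6], [49, 44]]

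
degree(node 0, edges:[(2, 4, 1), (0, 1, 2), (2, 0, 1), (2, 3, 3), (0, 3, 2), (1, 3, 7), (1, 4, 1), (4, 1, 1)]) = 3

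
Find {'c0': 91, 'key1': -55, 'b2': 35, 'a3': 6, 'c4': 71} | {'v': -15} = {'c0': 91, 'key1': -55, 'b2': 35, 'a3': 6, 'c4': 71, 'v': -15}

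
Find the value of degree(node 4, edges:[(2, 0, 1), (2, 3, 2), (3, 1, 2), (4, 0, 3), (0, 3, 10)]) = incident: (4,0)
= 1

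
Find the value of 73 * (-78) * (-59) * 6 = 2015676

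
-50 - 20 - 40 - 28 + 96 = -42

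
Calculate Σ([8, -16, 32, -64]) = 8 + -16 + 32 + -64
= -40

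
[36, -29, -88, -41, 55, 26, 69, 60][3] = -41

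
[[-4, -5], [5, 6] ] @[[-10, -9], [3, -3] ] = [[25, 51], [-32, -63]]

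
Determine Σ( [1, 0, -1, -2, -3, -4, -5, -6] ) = 1 + 0 + (-1) + (-2) + (-3) + (-4) + (-5) + (-6)
= -20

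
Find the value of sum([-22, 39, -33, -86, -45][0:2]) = 17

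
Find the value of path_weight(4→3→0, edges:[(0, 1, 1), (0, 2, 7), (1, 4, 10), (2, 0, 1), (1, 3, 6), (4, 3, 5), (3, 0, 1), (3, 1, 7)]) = w(4→3)=5 + w(3→0)=1
= 6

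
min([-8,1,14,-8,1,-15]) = -15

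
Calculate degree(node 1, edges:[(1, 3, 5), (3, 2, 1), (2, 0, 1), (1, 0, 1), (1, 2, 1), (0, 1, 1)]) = 4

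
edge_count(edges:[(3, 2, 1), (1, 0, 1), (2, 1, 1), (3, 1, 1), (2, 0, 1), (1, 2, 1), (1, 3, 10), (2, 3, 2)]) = 8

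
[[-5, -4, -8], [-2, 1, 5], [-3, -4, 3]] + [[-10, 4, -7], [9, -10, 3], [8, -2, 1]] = [[-15, 0, -15], [7, -9, 8], [5, -6, 4]]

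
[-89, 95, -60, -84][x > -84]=keep x where x > -84: -89✗, 95✓, -60✓, -84✗
= [95, -60]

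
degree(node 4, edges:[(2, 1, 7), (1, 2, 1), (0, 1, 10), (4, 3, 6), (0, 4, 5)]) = 2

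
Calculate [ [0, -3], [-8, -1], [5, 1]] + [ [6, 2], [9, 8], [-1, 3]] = [[6, -1], [1, 7], [4, 4]]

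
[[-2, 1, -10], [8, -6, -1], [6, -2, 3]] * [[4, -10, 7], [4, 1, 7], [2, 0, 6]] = C[0][0] = (-2)*(4) + (1)*(4) + (-10)*(2) = -24
C[0][1] = (-2)*(-10) + (1)*(1) + (-10)*(0) = 21
C[0][2] = (-2)*(7) + (1)*(7) + (-10)*(6) = -67
C[1][0] = (8)*(4) + (-6)*(4) + (-1)*(2) = 6
C[1][1] = (8)*(-10) + (-6)*(1) + (-1)*(0) = -86
C[1][2] = (8)*(7) + (-6)*(7) + (-1)*(6) = 8
... (3 more cells)
= [[-24, 21, -67], [6, -86, 8], [22, -62, 46]]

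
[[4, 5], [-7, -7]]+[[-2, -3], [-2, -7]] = [[2, 2], [-9, -14]]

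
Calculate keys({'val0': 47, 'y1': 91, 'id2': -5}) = ['val0', 'y1', 'id2']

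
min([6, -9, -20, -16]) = -20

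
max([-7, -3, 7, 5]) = 7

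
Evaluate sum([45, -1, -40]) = 4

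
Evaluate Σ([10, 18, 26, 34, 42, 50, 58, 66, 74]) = 10 + 18 + 26 + 34 + 42 + 50 + 58 + 66 + 74
= 378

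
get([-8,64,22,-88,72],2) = 22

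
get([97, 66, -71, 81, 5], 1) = 66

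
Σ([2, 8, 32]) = 42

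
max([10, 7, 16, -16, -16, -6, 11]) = 16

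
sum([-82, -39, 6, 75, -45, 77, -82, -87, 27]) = -150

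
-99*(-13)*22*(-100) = -2831400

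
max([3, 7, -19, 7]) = 7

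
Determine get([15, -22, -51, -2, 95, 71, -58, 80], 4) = 95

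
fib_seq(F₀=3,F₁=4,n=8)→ F_2 = F_1 + F_0 = 7
F_3 = F_2 + F_1 = 11
F_4 = F_3 + F_2 = 18
...
= [3, 4, 7, 11, 18, 29, 47, 76]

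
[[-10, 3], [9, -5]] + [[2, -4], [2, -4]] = [[-8, -1], [11, -9]]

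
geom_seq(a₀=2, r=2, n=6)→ a_0 = 2*2^0 = 2
a_1 = 2*2^1 = 4
a_2 = 2*2^2 = 8
...
= [2, 4, 8, 16, 32, 64]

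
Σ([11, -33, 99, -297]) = 11 + -33 + 99 + -297
= -220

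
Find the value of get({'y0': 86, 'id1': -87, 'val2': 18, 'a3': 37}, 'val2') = 18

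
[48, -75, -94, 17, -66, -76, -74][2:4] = [-94, 17]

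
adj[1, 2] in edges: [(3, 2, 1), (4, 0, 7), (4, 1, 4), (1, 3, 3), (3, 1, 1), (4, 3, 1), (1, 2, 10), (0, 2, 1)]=10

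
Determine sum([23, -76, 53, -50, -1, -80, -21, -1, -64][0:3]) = slice → [23, -76, 53]
23 + (-76) + 53
= 0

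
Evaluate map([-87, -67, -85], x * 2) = [-174, -134, -170]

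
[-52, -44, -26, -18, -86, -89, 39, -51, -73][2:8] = [-26, -18, -86, -89, 39, -51]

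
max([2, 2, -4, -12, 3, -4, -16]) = 3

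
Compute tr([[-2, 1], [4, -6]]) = -8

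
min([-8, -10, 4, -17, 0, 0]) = -17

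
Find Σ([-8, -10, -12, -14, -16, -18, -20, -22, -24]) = (-8) + (-10) + (-12) + (-14) + (-16) + (-18) + (-20) + (-22) + (-24)
= -144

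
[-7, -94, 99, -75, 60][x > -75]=[-7, 99, 60]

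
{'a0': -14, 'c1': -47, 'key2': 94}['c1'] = -47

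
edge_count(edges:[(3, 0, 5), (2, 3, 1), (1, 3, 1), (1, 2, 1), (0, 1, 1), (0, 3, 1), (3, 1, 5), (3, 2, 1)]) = 8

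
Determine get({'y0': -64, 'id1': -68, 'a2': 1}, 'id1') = -68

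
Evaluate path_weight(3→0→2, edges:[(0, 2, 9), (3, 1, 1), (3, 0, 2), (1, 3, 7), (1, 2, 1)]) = w(3→0)=2 + w(0→2)=9
= 11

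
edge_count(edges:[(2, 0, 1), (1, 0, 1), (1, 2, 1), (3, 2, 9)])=4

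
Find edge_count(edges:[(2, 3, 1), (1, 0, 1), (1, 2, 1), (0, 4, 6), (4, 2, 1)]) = 5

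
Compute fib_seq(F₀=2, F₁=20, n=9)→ F_2 = F_1 + F_0 = 22
F_3 = F_2 + F_1 = 42
F_4 = F_3 + F_2 = 64
...
= [2, 20, 22, 42, 64, 106, 170, 276, 446]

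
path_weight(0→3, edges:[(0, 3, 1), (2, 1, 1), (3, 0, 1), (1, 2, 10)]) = 1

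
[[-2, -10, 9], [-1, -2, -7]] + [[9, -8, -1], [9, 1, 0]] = [[7, -18, 8], [8, -1, -7]]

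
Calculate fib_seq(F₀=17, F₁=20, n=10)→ F_2 = F_1 + F_0 = 37
F_3 = F_2 + F_1 = 57
F_4 = F_3 + F_2 = 94
...
= [17, 20, 37, 57, 94, 151, 245, 396, 641, 1037]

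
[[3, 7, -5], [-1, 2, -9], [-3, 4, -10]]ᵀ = [[3, -1, -3], [7, 2, 4], [-5, -9, -10]]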